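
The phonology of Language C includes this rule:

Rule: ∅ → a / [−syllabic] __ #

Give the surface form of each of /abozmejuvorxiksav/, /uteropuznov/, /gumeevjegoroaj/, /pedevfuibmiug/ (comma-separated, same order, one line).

abozmejuvorxiksava, uteropuznova, gumeevjegoroaja, pedevfuibmiuga

/abozmejuvorxiksav/: the form ends in the consonant /v/, so [a] is inserted word-finally. → [abozmejuvorxiksava].
/uteropuznov/: the form ends in the consonant /v/, so [a] is inserted word-finally. → [uteropuznova].
/gumeevjegoroaj/: the form ends in the consonant /j/, so [a] is inserted word-finally. → [gumeevjegoroaja].
/pedevfuibmiug/: the form ends in the consonant /g/, so [a] is inserted word-finally. → [pedevfuibmiuga].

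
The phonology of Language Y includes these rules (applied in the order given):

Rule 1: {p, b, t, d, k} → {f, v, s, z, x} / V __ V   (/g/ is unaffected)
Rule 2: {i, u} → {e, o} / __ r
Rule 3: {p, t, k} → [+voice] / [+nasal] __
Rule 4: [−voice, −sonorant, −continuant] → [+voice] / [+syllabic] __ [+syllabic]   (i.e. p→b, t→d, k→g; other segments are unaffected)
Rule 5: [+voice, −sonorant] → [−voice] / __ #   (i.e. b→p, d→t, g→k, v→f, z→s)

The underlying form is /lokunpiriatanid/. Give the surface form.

loxunberiasanit

Rule 1 (intervocalic spirantization): /k/ is a stop between vowels /o/ and /u/, so it spirantizes to the fricative [x]. /t/ is a stop between vowels /a/ and /a/, so it spirantizes to the fricative [s]. /lokunpiriatanid/ → loxunpiriasanid.
Rule 2 (pre-rhotic lowering): /i/ is a high vowel immediately before /r/, so it lowers to [e]. /loxunpiriasanid/ → loxunperiasanid.
Rule 3 (post-nasal voicing): /p/ is a voiceless stop immediately after the nasal /n/, so it voices to [b]. /loxunperiasanid/ → loxunberiasanid.
Rule 4 (intervocalic voicing): no segment meets the environment; /loxunberiasanid/ is unchanged.
Rule 5 (final devoicing): /d/ is a voiced obstruent in word-final position, so it devoices to [t]. /loxunberiasanid/ → loxunberiasanit.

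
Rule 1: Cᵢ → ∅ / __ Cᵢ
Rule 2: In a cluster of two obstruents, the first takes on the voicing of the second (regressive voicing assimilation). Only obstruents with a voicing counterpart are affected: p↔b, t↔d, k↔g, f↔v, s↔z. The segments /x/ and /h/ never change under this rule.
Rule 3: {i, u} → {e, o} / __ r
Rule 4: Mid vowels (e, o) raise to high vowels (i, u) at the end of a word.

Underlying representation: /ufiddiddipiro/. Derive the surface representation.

Rule 1 (degemination): /dd/ is a geminate; the first /d/ deletes. /dd/ is a geminate; the first /d/ deletes. /ufiddiddipiro/ → ufididipiro.
Rule 2 (regressive voicing assimilation): no segment meets the environment; /ufididipiro/ is unchanged.
Rule 3 (pre-rhotic lowering): /i/ is a high vowel immediately before /r/, so it lowers to [e]. /ufididipiro/ → ufididipero.
Rule 4 (final vowel raising): /o/ is a mid vowel in word-final position, so it raises to [u]. /ufididipero/ → ufididiperu.

ufididiperu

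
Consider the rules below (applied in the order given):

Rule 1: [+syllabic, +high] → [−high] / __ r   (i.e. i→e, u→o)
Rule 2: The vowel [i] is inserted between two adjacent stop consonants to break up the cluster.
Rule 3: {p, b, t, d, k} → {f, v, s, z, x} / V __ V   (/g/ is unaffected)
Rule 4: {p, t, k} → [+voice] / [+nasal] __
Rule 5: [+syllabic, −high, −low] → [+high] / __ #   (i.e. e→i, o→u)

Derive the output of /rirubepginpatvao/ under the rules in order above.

reruvefiginbatvau

Rule 1 (pre-rhotic lowering): /i/ is a high vowel immediately before /r/, so it lowers to [e]. /rirubepginpatvao/ → rerubepginpatvao.
Rule 2 (stop-cluster i-epenthesis): /p/ and /g/ form a stop–stop cluster, so [i] is inserted between them. /rerubepginpatvao/ → rerubepiginpatvao.
Rule 3 (intervocalic spirantization): /b/ is a stop between vowels /u/ and /e/, so it spirantizes to the fricative [v]. /p/ is a stop between vowels /e/ and /i/, so it spirantizes to the fricative [f]. /rerubepiginpatvao/ → reruvefiginpatvao.
Rule 4 (post-nasal voicing): /p/ is a voiceless stop immediately after the nasal /n/, so it voices to [b]. /reruvefiginpatvao/ → reruvefiginbatvao.
Rule 5 (final vowel raising): /o/ is a mid vowel in word-final position, so it raises to [u]. /reruvefiginbatvao/ → reruvefiginbatvau.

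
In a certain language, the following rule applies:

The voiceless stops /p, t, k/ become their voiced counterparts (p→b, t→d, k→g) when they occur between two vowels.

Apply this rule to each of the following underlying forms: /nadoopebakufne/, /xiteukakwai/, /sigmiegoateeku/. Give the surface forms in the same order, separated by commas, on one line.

nadoobebagufne, xideugakwai, sigmiegoadeegu

/nadoopebakufne/: /p/ is a voiceless stop between vowels /o/ and /e/, so it voices to [b]. /k/ is a voiceless stop between vowels /a/ and /u/, so it voices to [g]. → [nadoobebagufne].
/xiteukakwai/: /t/ is a voiceless stop between vowels /i/ and /e/, so it voices to [d]. /k/ is a voiceless stop between vowels /u/ and /a/, so it voices to [g]. → [xideugakwai].
/sigmiegoateeku/: /t/ is a voiceless stop between vowels /a/ and /e/, so it voices to [d]. /k/ is a voiceless stop between vowels /e/ and /u/, so it voices to [g]. → [sigmiegoadeegu].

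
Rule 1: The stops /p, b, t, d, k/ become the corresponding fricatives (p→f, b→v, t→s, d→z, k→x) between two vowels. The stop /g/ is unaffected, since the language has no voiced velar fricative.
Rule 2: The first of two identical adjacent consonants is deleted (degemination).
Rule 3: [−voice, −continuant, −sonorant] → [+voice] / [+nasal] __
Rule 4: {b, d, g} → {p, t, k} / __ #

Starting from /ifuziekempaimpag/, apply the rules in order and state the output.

Rule 1 (intervocalic spirantization): /k/ is a stop between vowels /e/ and /e/, so it spirantizes to the fricative [x]. /ifuziekempaimpag/ → ifuziexempaimpag.
Rule 2 (degemination): no segment meets the environment; /ifuziexempaimpag/ is unchanged.
Rule 3 (post-nasal voicing): /p/ is a voiceless stop immediately after the nasal /m/, so it voices to [b]. /p/ is a voiceless stop immediately after the nasal /m/, so it voices to [b]. /ifuziexempaimpag/ → ifuziexembaimbag.
Rule 4 (final devoicing): /g/ is a voiced stop in word-final position, so it devoices to [k]. /ifuziexembaimbag/ → ifuziexembaimbak.

ifuziexembaimbak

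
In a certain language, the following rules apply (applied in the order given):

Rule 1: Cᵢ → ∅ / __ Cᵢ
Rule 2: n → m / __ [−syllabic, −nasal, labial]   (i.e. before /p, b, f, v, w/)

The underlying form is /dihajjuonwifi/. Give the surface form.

dihajuomwifi

Rule 1 (degemination): /jj/ is a geminate; the first /j/ deletes. /dihajjuonwifi/ → dihajuonwifi.
Rule 2 (nasal place assimilation): /n/ precedes the labial consonant /w/, so it assimilates in place to [m]. /dihajuonwifi/ → dihajuomwifi.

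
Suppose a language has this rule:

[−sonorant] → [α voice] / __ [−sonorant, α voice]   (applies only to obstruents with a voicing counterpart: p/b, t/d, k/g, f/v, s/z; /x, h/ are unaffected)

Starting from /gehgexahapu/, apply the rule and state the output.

No segment of /gehgexahapu/ meets the structural description of the rule, so the form surfaces unchanged.

gehgexahapu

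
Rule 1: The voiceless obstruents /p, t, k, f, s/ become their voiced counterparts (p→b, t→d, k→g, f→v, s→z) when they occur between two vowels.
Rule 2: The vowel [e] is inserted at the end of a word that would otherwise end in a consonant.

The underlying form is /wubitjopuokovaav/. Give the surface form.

Rule 1 (intervocalic voicing): /p/ is a voiceless obstruent between vowels /o/ and /u/, so it voices to [b]. /k/ is a voiceless obstruent between vowels /o/ and /o/, so it voices to [g]. /wubitjopuokovaav/ → wubitjobuogovaav.
Rule 2 (final e-epenthesis): the form ends in the consonant /v/, so [e] is inserted word-finally. /wubitjobuogovaav/ → wubitjobuogovaave.

wubitjobuogovaave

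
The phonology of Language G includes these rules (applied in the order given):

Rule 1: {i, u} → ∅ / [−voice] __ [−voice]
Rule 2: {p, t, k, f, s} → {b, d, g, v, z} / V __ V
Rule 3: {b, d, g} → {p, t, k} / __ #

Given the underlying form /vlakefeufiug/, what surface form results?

vlageveuviuk

Rule 1 (high vowel syncope): no segment meets the environment; /vlakefeufiug/ is unchanged.
Rule 2 (intervocalic voicing): /k/ is a voiceless obstruent between vowels /a/ and /e/, so it voices to [g]. /f/ is a voiceless obstruent between vowels /e/ and /e/, so it voices to [v]. /f/ is a voiceless obstruent between vowels /u/ and /i/, so it voices to [v]. /vlakefeufiug/ → vlageveuviug.
Rule 3 (final devoicing): /g/ is a voiced stop in word-final position, so it devoices to [k]. /vlageveuviug/ → vlageveuviuk.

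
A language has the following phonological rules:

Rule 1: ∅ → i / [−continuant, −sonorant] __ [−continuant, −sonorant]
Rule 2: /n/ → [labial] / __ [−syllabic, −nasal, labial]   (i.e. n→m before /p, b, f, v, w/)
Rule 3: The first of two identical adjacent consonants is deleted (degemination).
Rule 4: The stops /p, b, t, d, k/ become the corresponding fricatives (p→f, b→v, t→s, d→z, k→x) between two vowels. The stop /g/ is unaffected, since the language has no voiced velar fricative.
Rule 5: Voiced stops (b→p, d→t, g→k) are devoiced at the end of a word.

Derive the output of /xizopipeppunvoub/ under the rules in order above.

xizofifefifumvoup

Rule 1 (stop-cluster i-epenthesis): /p/ and /p/ form a stop–stop cluster, so [i] is inserted between them. /xizopipeppunvoub/ → xizopipepipunvoub.
Rule 2 (nasal place assimilation): /n/ precedes the labial consonant /v/, so it assimilates in place to [m]. /xizopipepipunvoub/ → xizopipepipumvoub.
Rule 3 (degemination): no segment meets the environment; /xizopipepipumvoub/ is unchanged.
Rule 4 (intervocalic spirantization): /p/ is a stop between vowels /o/ and /i/, so it spirantizes to the fricative [f]. /p/ is a stop between vowels /i/ and /e/, so it spirantizes to the fricative [f]. /p/ is a stop between vowels /e/ and /i/, so it spirantizes to the fricative [f]. /p/ is a stop between vowels /i/ and /u/, so it spirantizes to the fricative [f]. /xizopipepipumvoub/ → xizofifefifumvoub.
Rule 5 (final devoicing): /b/ is a voiced stop in word-final position, so it devoices to [p]. /xizofifefifumvoub/ → xizofifefifumvoup.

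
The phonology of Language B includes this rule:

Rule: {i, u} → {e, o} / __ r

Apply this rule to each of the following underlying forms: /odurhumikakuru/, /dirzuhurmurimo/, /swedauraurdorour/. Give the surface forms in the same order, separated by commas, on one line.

/odurhumikakuru/: /u/ is a high vowel immediately before /r/, so it lowers to [o]. /u/ is a high vowel immediately before /r/, so it lowers to [o]. → [odorhumikakoru].
/dirzuhurmurimo/: /i/ is a high vowel immediately before /r/, so it lowers to [e]. /u/ is a high vowel immediately before /r/, so it lowers to [o]. /u/ is a high vowel immediately before /r/, so it lowers to [o]. → [derzuhormorimo].
/swedauraurdorour/: /u/ is a high vowel immediately before /r/, so it lowers to [o]. /u/ is a high vowel immediately before /r/, so it lowers to [o]. /u/ is a high vowel immediately before /r/, so it lowers to [o]. → [swedaoraordoroor].

odorhumikakoru, derzuhormorimo, swedaoraordoroor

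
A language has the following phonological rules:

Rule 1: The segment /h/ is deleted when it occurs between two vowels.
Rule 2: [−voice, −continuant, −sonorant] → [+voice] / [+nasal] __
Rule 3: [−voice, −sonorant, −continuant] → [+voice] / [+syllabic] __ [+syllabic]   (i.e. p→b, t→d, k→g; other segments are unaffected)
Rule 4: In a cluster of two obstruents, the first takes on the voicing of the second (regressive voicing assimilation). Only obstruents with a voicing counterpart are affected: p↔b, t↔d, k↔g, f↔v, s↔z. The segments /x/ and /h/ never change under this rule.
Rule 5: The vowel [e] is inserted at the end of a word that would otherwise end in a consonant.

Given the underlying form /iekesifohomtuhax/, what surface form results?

iegesifoomduaxe

Rule 1 (intervocalic h-deletion): /h/ occurs between vowels /o/ and /o/, so it deletes. /h/ occurs between vowels /u/ and /a/, so it deletes. /iekesifohomtuhax/ → iekesifoomtuax.
Rule 2 (post-nasal voicing): /t/ is a voiceless stop immediately after the nasal /m/, so it voices to [d]. /iekesifoomtuax/ → iekesifoomduax.
Rule 3 (intervocalic voicing): /k/ is a voiceless stop between vowels /e/ and /e/, so it voices to [g]. /iekesifoomduax/ → iegesifoomduax.
Rule 4 (regressive voicing assimilation): no segment meets the environment; /iegesifoomduax/ is unchanged.
Rule 5 (final e-epenthesis): the form ends in the consonant /x/, so [e] is inserted word-finally. /iegesifoomduax/ → iegesifoomduaxe.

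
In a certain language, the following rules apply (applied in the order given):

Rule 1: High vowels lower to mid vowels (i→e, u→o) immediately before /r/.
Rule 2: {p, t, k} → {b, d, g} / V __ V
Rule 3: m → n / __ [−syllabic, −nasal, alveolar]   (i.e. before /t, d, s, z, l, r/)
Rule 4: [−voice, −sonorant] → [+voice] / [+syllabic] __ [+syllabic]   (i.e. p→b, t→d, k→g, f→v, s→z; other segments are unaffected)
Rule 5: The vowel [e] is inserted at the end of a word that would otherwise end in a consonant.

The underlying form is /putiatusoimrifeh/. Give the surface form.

pudiaduzoinrivehe

Rule 1 (pre-rhotic lowering): no segment meets the environment; /putiatusoimrifeh/ is unchanged.
Rule 2 (intervocalic voicing): /t/ is a voiceless stop between vowels /u/ and /i/, so it voices to [d]. /t/ is a voiceless stop between vowels /a/ and /u/, so it voices to [d]. /putiatusoimrifeh/ → pudiadusoimrifeh.
Rule 3 (nasal place assimilation): /m/ precedes the alveolar consonant /r/, so it assimilates in place to [n]. /pudiadusoimrifeh/ → pudiadusoinrifeh.
Rule 4 (intervocalic voicing): /s/ is a voiceless obstruent between vowels /u/ and /o/, so it voices to [z]. /f/ is a voiceless obstruent between vowels /i/ and /e/, so it voices to [v]. /pudiadusoinrifeh/ → pudiaduzoinriveh.
Rule 5 (final e-epenthesis): the form ends in the consonant /h/, so [e] is inserted word-finally. /pudiaduzoinriveh/ → pudiaduzoinrivehe.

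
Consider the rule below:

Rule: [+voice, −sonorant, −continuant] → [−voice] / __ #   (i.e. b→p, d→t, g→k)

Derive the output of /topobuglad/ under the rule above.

topobuglat

/d/ is a voiced stop in word-final position, so it devoices to [t].
Surface form: [topobuglat].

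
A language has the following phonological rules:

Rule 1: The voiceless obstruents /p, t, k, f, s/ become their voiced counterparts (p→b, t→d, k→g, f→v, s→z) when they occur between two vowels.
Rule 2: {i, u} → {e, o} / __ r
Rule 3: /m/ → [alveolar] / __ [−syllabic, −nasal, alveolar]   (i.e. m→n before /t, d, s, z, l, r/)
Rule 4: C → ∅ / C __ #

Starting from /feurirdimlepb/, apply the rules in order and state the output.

feorerdinlep

Rule 1 (intervocalic voicing): no segment meets the environment; /feurirdimlepb/ is unchanged.
Rule 2 (pre-rhotic lowering): /u/ is a high vowel immediately before /r/, so it lowers to [o]. /i/ is a high vowel immediately before /r/, so it lowers to [e]. /feurirdimlepb/ → feorerdimlepb.
Rule 3 (nasal place assimilation): /m/ precedes the alveolar consonant /l/, so it assimilates in place to [n]. /feorerdimlepb/ → feorerdinlepb.
Rule 4 (final cluster simplification): /b/ is the second consonant of a word-final cluster /pb/, so it deletes. /feorerdinlepb/ → feorerdinlep.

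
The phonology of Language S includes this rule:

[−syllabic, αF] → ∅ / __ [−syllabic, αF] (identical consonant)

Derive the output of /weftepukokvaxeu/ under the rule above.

weftepukokvaxeu

No segment of /weftepukokvaxeu/ meets the structural description of the rule, so the form surfaces unchanged.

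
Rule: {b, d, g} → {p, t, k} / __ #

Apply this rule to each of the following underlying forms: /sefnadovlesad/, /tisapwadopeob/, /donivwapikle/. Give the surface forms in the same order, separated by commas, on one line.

/sefnadovlesad/: /d/ is a voiced stop in word-final position, so it devoices to [t]. → [sefnadovlesat].
/tisapwadopeob/: /b/ is a voiced stop in word-final position, so it devoices to [p]. → [tisapwadopeop].
/donivwapikle/: the rule's environment is not met; surfaces unchanged as [donivwapikle].

sefnadovlesat, tisapwadopeop, donivwapikle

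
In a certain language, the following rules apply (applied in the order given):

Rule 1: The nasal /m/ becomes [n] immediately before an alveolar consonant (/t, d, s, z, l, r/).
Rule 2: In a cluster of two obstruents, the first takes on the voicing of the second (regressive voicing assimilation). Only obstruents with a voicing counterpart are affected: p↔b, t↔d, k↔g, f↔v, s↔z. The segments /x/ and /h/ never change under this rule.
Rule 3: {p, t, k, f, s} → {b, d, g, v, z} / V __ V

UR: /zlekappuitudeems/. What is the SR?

Rule 1 (nasal place assimilation): /m/ precedes the alveolar consonant /s/, so it assimilates in place to [n]. /zlekappuitudeems/ → zlekappuitudeens.
Rule 2 (regressive voicing assimilation): no segment meets the environment; /zlekappuitudeens/ is unchanged.
Rule 3 (intervocalic voicing): /k/ is a voiceless obstruent between vowels /e/ and /a/, so it voices to [g]. /t/ is a voiceless obstruent between vowels /i/ and /u/, so it voices to [d]. /zlekappuitudeens/ → zlegappuidudeens.

zlegappuidudeens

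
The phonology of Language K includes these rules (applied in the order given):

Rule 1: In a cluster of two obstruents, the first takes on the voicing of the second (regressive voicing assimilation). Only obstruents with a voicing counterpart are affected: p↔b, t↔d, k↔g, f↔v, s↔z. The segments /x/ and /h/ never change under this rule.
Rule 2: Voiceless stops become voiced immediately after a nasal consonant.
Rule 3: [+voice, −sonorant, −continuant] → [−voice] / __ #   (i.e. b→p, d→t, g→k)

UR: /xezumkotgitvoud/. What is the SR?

Rule 1 (regressive voicing assimilation): /t/ precedes the voiced obstruent /g/, so it voices to [d] by assimilation. /t/ precedes the voiced obstruent /v/, so it voices to [d] by assimilation. /xezumkotgitvoud/ → xezumkodgidvoud.
Rule 2 (post-nasal voicing): /k/ is a voiceless stop immediately after the nasal /m/, so it voices to [g]. /xezumkodgidvoud/ → xezumgodgidvoud.
Rule 3 (final devoicing): /d/ is a voiced stop in word-final position, so it devoices to [t]. /xezumgodgidvoud/ → xezumgodgidvout.

xezumgodgidvout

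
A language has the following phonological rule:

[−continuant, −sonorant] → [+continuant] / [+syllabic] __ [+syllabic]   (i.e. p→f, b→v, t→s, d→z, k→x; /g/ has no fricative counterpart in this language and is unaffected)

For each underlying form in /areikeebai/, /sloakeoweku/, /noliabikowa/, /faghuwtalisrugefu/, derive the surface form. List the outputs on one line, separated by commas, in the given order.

areixeevai, sloaxeowexu, noliavixowa, faghuwtalisrugefu

/areikeebai/: /k/ is a stop between vowels /i/ and /e/, so it spirantizes to the fricative [x]. /b/ is a stop between vowels /e/ and /a/, so it spirantizes to the fricative [v]. → [areixeevai].
/sloakeoweku/: /k/ is a stop between vowels /a/ and /e/, so it spirantizes to the fricative [x]. /k/ is a stop between vowels /e/ and /u/, so it spirantizes to the fricative [x]. → [sloaxeowexu].
/noliabikowa/: /b/ is a stop between vowels /a/ and /i/, so it spirantizes to the fricative [v]. /k/ is a stop between vowels /i/ and /o/, so it spirantizes to the fricative [x]. → [noliavixowa].
/faghuwtalisrugefu/: the rule's environment is not met; surfaces unchanged as [faghuwtalisrugefu].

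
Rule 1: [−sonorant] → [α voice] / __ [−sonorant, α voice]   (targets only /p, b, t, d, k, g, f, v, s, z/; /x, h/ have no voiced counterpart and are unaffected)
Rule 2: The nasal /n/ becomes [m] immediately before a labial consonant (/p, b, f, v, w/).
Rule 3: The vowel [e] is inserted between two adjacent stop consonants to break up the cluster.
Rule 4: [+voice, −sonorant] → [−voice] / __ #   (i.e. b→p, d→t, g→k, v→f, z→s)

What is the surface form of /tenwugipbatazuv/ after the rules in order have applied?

temwugibebatazuf

Rule 1 (regressive voicing assimilation): /p/ precedes the voiced obstruent /b/, so it voices to [b] by assimilation. /tenwugipbatazuv/ → tenwugibbatazuv.
Rule 2 (nasal place assimilation): /n/ precedes the labial consonant /w/, so it assimilates in place to [m]. /tenwugibbatazuv/ → temwugibbatazuv.
Rule 3 (stop-cluster e-epenthesis): /b/ and /b/ form a stop–stop cluster, so [e] is inserted between them. /temwugibbatazuv/ → temwugibebatazuv.
Rule 4 (final devoicing): /v/ is a voiced obstruent in word-final position, so it devoices to [f]. /temwugibebatazuv/ → temwugibebatazuf.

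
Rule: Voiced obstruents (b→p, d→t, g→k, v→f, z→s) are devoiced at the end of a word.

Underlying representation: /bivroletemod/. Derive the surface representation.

Scanning /bivroletemod/: /b/ at position 1 is not in the conditioning environment; /v/ at position 3 is not in the conditioning environment; /d/ is a voiced obstruent in word-final position, so it devoices to [t].
Result: [bivroletemot].

bivroletemot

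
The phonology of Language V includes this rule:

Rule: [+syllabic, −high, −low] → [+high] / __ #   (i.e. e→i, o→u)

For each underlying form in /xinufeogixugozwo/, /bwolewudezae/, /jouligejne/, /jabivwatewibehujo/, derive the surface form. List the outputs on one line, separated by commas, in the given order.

xinufeogixugozwu, bwolewudezai, jouligejni, jabivwatewibehuju

/xinufeogixugozwo/: /o/ is a mid vowel in word-final position, so it raises to [u]. → [xinufeogixugozwu].
/bwolewudezae/: /e/ is a mid vowel in word-final position, so it raises to [i]. → [bwolewudezai].
/jouligejne/: /e/ is a mid vowel in word-final position, so it raises to [i]. → [jouligejni].
/jabivwatewibehujo/: /o/ is a mid vowel in word-final position, so it raises to [u]. → [jabivwatewibehuju].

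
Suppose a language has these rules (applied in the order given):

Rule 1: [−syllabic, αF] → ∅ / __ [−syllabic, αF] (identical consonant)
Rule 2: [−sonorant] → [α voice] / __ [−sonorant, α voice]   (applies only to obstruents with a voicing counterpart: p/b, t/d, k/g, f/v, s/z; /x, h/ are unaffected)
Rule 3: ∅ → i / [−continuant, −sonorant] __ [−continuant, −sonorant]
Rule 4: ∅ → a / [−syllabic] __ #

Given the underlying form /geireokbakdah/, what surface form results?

geireogibagidaha

Rule 1 (degemination): no segment meets the environment; /geireokbakdah/ is unchanged.
Rule 2 (regressive voicing assimilation): /k/ precedes the voiced obstruent /b/, so it voices to [g] by assimilation. /k/ precedes the voiced obstruent /d/, so it voices to [g] by assimilation. /geireokbakdah/ → geireogbagdah.
Rule 3 (stop-cluster i-epenthesis): /g/ and /b/ form a stop–stop cluster, so [i] is inserted between them. /g/ and /d/ form a stop–stop cluster, so [i] is inserted between them. /geireogbagdah/ → geireogibagidah.
Rule 4 (final a-epenthesis): the form ends in the consonant /h/, so [a] is inserted word-finally. /geireogibagidah/ → geireogibagidaha.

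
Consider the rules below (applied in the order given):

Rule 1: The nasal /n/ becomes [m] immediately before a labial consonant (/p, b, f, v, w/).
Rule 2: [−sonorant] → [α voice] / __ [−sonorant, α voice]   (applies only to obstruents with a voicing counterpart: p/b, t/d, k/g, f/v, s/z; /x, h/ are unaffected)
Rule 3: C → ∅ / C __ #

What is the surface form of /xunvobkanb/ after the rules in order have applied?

xumvopkam

Rule 1 (nasal place assimilation): /n/ precedes the labial consonant /v/, so it assimilates in place to [m]. /n/ precedes the labial consonant /b/, so it assimilates in place to [m]. /xunvobkanb/ → xumvobkamb.
Rule 2 (regressive voicing assimilation): /b/ precedes the voiceless obstruent /k/, so it devoices to [p] by assimilation. /xumvobkamb/ → xumvopkamb.
Rule 3 (final cluster simplification): /b/ is the second consonant of a word-final cluster /mb/, so it deletes. /xumvopkamb/ → xumvopkam.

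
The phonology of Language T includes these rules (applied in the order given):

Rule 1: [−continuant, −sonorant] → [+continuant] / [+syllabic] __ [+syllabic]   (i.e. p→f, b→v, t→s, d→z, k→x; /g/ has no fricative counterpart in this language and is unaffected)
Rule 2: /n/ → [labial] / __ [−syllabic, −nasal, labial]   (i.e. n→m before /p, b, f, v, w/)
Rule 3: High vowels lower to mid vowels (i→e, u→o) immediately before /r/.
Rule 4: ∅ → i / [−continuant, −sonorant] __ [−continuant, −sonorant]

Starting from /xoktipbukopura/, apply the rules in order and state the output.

Rule 1 (intervocalic spirantization): /k/ is a stop between vowels /u/ and /o/, so it spirantizes to the fricative [x]. /p/ is a stop between vowels /o/ and /u/, so it spirantizes to the fricative [f]. /xoktipbukopura/ → xoktipbuxofura.
Rule 2 (nasal place assimilation): no segment meets the environment; /xoktipbuxofura/ is unchanged.
Rule 3 (pre-rhotic lowering): /u/ is a high vowel immediately before /r/, so it lowers to [o]. /xoktipbuxofura/ → xoktipbuxofora.
Rule 4 (stop-cluster i-epenthesis): /k/ and /t/ form a stop–stop cluster, so [i] is inserted between them. /p/ and /b/ form a stop–stop cluster, so [i] is inserted between them. /xoktipbuxofora/ → xokitipibuxofora.

xokitipibuxofora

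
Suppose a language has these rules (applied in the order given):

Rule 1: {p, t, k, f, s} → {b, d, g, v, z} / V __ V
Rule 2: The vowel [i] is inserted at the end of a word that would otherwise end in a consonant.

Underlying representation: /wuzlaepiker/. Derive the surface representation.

wuzlaebigeri

Rule 1 (intervocalic voicing): /p/ is a voiceless obstruent between vowels /e/ and /i/, so it voices to [b]. /k/ is a voiceless obstruent between vowels /i/ and /e/, so it voices to [g]. /wuzlaepiker/ → wuzlaebiger.
Rule 2 (final i-epenthesis): the form ends in the consonant /r/, so [i] is inserted word-finally. /wuzlaebiger/ → wuzlaebigeri.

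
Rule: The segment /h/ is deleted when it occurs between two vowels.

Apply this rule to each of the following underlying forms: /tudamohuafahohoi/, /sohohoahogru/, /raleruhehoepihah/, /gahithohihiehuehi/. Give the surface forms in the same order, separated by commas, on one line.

/tudamohuafahohoi/: /h/ occurs between vowels /o/ and /u/, so it deletes. /h/ occurs between vowels /a/ and /o/, so it deletes. /h/ occurs between vowels /o/ and /o/, so it deletes. → [tudamouafaooi].
/sohohoahogru/: /h/ occurs between vowels /o/ and /o/, so it deletes. /h/ occurs between vowels /o/ and /o/, so it deletes. /h/ occurs between vowels /a/ and /o/, so it deletes. → [soooaogru].
/raleruhehoepihah/: /h/ occurs between vowels /u/ and /e/, so it deletes. /h/ occurs between vowels /e/ and /o/, so it deletes. /h/ occurs between vowels /i/ and /a/, so it deletes. → [ralerueoepiah].
/gahithohihiehuehi/: /h/ occurs between vowels /a/ and /i/, so it deletes. /h/ occurs between vowels /o/ and /i/, so it deletes. /h/ occurs between vowels /i/ and /i/, so it deletes. /h/ occurs between vowels /e/ and /u/, so it deletes. /h/ occurs between vowels /e/ and /i/, so it deletes. → [gaithoiieuei].

tudamouafaooi, soooaogru, ralerueoepiah, gaithoiieuei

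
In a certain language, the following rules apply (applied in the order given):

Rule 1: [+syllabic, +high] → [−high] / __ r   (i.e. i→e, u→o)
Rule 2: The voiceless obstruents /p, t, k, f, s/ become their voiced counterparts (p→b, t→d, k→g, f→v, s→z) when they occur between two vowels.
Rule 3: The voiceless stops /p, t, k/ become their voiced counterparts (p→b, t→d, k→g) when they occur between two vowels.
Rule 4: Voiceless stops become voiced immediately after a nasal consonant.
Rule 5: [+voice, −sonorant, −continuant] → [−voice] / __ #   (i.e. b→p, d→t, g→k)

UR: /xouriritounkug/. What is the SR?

xooreridounguk

Rule 1 (pre-rhotic lowering): /u/ is a high vowel immediately before /r/, so it lowers to [o]. /i/ is a high vowel immediately before /r/, so it lowers to [e]. /xouriritounkug/ → xooreritounkug.
Rule 2 (intervocalic voicing): /t/ is a voiceless obstruent between vowels /i/ and /o/, so it voices to [d]. /xooreritounkug/ → xooreridounkug.
Rule 3 (intervocalic voicing): no segment meets the environment; /xooreridounkug/ is unchanged.
Rule 4 (post-nasal voicing): /k/ is a voiceless stop immediately after the nasal /n/, so it voices to [g]. /xooreridounkug/ → xooreridoungug.
Rule 5 (final devoicing): /g/ is a voiced stop in word-final position, so it devoices to [k]. /xooreridoungug/ → xooreridounguk.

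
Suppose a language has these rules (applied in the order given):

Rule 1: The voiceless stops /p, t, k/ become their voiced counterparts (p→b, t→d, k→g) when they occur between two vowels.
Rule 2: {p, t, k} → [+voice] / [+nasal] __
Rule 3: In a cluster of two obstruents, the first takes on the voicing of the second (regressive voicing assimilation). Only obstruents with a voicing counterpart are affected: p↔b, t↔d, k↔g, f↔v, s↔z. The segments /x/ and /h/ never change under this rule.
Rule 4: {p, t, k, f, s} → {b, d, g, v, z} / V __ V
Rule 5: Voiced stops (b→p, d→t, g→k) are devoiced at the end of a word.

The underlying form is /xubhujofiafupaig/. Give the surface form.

xuphujoviavubaik

Rule 1 (intervocalic voicing): /p/ is a voiceless stop between vowels /u/ and /a/, so it voices to [b]. /xubhujofiafupaig/ → xubhujofiafubaig.
Rule 2 (post-nasal voicing): no segment meets the environment; /xubhujofiafubaig/ is unchanged.
Rule 3 (regressive voicing assimilation): /b/ precedes the voiceless obstruent /h/, so it devoices to [p] by assimilation. /xubhujofiafubaig/ → xuphujofiafubaig.
Rule 4 (intervocalic voicing): /f/ is a voiceless obstruent between vowels /o/ and /i/, so it voices to [v]. /f/ is a voiceless obstruent between vowels /a/ and /u/, so it voices to [v]. /xuphujofiafubaig/ → xuphujoviavubaig.
Rule 5 (final devoicing): /g/ is a voiced stop in word-final position, so it devoices to [k]. /xuphujoviavubaig/ → xuphujoviavubaik.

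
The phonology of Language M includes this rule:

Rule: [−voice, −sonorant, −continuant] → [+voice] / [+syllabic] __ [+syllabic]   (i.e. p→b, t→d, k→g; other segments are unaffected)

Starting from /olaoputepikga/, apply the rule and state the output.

olaobudebikga

Scanning /olaoputepikga/: /p/ is a voiceless stop between vowels /o/ and /u/, so it voices to [b]; /t/ is a voiceless stop between vowels /u/ and /e/, so it voices to [d]; /p/ is a voiceless stop between vowels /e/ and /i/, so it voices to [b]; /k/ at position 11 is not in the conditioning environment.
Result: [olaobudebikga].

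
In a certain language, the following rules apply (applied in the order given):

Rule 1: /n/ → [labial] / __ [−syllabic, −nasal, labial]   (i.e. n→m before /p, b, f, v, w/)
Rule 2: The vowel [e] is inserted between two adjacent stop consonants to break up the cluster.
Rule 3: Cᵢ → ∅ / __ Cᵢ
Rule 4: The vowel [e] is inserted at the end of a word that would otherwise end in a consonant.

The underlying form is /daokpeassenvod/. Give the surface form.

daokepeasemvode

Rule 1 (nasal place assimilation): /n/ precedes the labial consonant /v/, so it assimilates in place to [m]. /daokpeassenvod/ → daokpeassemvod.
Rule 2 (stop-cluster e-epenthesis): /k/ and /p/ form a stop–stop cluster, so [e] is inserted between them. /daokpeassemvod/ → daokepeassemvod.
Rule 3 (degemination): /ss/ is a geminate; the first /s/ deletes. /daokepeassemvod/ → daokepeasemvod.
Rule 4 (final e-epenthesis): the form ends in the consonant /d/, so [e] is inserted word-finally. /daokepeasemvod/ → daokepeasemvode.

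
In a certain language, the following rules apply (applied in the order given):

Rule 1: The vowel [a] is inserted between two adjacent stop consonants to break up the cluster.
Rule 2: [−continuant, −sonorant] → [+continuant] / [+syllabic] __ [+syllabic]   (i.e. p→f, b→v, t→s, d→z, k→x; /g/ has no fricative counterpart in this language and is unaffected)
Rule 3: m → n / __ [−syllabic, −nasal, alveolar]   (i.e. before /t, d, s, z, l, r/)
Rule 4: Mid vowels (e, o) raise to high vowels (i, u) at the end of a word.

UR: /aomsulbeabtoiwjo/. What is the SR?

Rule 1 (stop-cluster a-epenthesis): /b/ and /t/ form a stop–stop cluster, so [a] is inserted between them. /aomsulbeabtoiwjo/ → aomsulbeabatoiwjo.
Rule 2 (intervocalic spirantization): /b/ is a stop between vowels /a/ and /a/, so it spirantizes to the fricative [v]. /t/ is a stop between vowels /a/ and /o/, so it spirantizes to the fricative [s]. /aomsulbeabatoiwjo/ → aomsulbeavasoiwjo.
Rule 3 (nasal place assimilation): /m/ precedes the alveolar consonant /s/, so it assimilates in place to [n]. /aomsulbeavasoiwjo/ → aonsulbeavasoiwjo.
Rule 4 (final vowel raising): /o/ is a mid vowel in word-final position, so it raises to [u]. /aonsulbeavasoiwjo/ → aonsulbeavasoiwju.

aonsulbeavasoiwju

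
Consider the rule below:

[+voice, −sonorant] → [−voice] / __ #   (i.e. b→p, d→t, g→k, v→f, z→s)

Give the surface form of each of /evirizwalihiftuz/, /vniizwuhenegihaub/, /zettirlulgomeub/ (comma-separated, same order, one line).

/evirizwalihiftuz/: /z/ is a voiced obstruent in word-final position, so it devoices to [s]. → [evirizwalihiftus].
/vniizwuhenegihaub/: /b/ is a voiced obstruent in word-final position, so it devoices to [p]. → [vniizwuhenegihaup].
/zettirlulgomeub/: /b/ is a voiced obstruent in word-final position, so it devoices to [p]. → [zettirlulgomeup].

evirizwalihiftus, vniizwuhenegihaup, zettirlulgomeup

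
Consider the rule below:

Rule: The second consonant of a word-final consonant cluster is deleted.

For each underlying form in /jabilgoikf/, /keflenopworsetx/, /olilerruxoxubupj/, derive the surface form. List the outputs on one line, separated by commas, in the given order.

/jabilgoikf/: /f/ is the second consonant of a word-final cluster /kf/, so it deletes. → [jabilgoik].
/keflenopworsetx/: /x/ is the second consonant of a word-final cluster /tx/, so it deletes. → [keflenopworset].
/olilerruxoxubupj/: /j/ is the second consonant of a word-final cluster /pj/, so it deletes. → [olilerruxoxubup].

jabilgoik, keflenopworset, olilerruxoxubup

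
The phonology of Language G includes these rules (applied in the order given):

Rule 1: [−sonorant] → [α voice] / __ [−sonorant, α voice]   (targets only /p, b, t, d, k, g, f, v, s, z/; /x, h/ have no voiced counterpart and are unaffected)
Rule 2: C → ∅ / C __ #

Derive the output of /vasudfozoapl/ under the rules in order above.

Rule 1 (regressive voicing assimilation): /d/ precedes the voiceless obstruent /f/, so it devoices to [t] by assimilation. /vasudfozoapl/ → vasutfozoapl.
Rule 2 (final cluster simplification): /l/ is the second consonant of a word-final cluster /pl/, so it deletes. /vasutfozoapl/ → vasutfozoap.

vasutfozoap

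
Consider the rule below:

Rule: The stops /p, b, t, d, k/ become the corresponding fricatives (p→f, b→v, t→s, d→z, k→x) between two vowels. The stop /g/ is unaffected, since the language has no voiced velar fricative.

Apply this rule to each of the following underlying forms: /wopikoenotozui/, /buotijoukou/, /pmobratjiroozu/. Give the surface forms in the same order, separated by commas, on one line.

wofixoenosozui, buosijouxou, pmobratjiroozu

/wopikoenotozui/: /p/ is a stop between vowels /o/ and /i/, so it spirantizes to the fricative [f]. /k/ is a stop between vowels /i/ and /o/, so it spirantizes to the fricative [x]. /t/ is a stop between vowels /o/ and /o/, so it spirantizes to the fricative [s]. → [wofixoenosozui].
/buotijoukou/: /t/ is a stop between vowels /o/ and /i/, so it spirantizes to the fricative [s]. /k/ is a stop between vowels /u/ and /o/, so it spirantizes to the fricative [x]. → [buosijouxou].
/pmobratjiroozu/: the rule's environment is not met; surfaces unchanged as [pmobratjiroozu].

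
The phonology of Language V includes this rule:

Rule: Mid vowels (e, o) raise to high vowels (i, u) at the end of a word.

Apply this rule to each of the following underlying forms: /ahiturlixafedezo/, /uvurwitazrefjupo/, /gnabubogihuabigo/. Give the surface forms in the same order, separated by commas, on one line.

/ahiturlixafedezo/: /o/ is a mid vowel in word-final position, so it raises to [u]. → [ahiturlixafedezu].
/uvurwitazrefjupo/: /o/ is a mid vowel in word-final position, so it raises to [u]. → [uvurwitazrefjupu].
/gnabubogihuabigo/: /o/ is a mid vowel in word-final position, so it raises to [u]. → [gnabubogihuabigu].

ahiturlixafedezu, uvurwitazrefjupu, gnabubogihuabigu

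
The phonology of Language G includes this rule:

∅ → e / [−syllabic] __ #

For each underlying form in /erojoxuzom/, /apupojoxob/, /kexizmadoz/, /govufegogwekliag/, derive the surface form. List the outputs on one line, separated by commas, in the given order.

/erojoxuzom/: the form ends in the consonant /m/, so [e] is inserted word-finally. → [erojoxuzome].
/apupojoxob/: the form ends in the consonant /b/, so [e] is inserted word-finally. → [apupojoxobe].
/kexizmadoz/: the form ends in the consonant /z/, so [e] is inserted word-finally. → [kexizmadoze].
/govufegogwekliag/: the form ends in the consonant /g/, so [e] is inserted word-finally. → [govufegogwekliage].

erojoxuzome, apupojoxobe, kexizmadoze, govufegogwekliage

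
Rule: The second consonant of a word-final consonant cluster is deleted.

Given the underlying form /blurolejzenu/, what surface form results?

No segment of /blurolejzenu/ meets the structural description of the rule, so the form surfaces unchanged.

blurolejzenu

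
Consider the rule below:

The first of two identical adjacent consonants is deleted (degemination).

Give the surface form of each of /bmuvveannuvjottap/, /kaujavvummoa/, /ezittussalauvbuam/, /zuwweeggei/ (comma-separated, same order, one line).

/bmuvveannuvjottap/: /vv/ is a geminate; the first /v/ deletes. /nn/ is a geminate; the first /n/ deletes. /tt/ is a geminate; the first /t/ deletes. → [bmuveanuvjotap].
/kaujavvummoa/: /vv/ is a geminate; the first /v/ deletes. /mm/ is a geminate; the first /m/ deletes. → [kaujavumoa].
/ezittussalauvbuam/: /tt/ is a geminate; the first /t/ deletes. /ss/ is a geminate; the first /s/ deletes. → [ezitusalauvbuam].
/zuwweeggei/: /ww/ is a geminate; the first /w/ deletes. /gg/ is a geminate; the first /g/ deletes. → [zuweegei].

bmuveanuvjotap, kaujavumoa, ezitusalauvbuam, zuweegei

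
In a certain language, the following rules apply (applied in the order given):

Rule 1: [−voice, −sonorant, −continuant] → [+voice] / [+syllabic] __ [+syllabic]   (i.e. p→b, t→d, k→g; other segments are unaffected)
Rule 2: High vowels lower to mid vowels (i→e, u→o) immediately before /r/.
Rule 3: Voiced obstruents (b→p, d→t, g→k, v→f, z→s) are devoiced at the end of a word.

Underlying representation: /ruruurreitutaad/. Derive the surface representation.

Rule 1 (intervocalic voicing): /t/ is a voiceless stop between vowels /i/ and /u/, so it voices to [d]. /t/ is a voiceless stop between vowels /u/ and /a/, so it voices to [d]. /ruruurreitutaad/ → ruruurreidudaad.
Rule 2 (pre-rhotic lowering): /u/ is a high vowel immediately before /r/, so it lowers to [o]. /u/ is a high vowel immediately before /r/, so it lowers to [o]. /ruruurreidudaad/ → roruorreidudaad.
Rule 3 (final devoicing): /d/ is a voiced obstruent in word-final position, so it devoices to [t]. /roruorreidudaad/ → roruorreidudaat.

roruorreidudaat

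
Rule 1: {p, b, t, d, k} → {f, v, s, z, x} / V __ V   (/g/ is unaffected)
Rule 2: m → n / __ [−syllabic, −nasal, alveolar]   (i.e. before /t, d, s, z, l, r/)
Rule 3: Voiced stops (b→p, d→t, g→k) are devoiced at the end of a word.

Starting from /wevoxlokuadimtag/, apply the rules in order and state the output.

Rule 1 (intervocalic spirantization): /k/ is a stop between vowels /o/ and /u/, so it spirantizes to the fricative [x]. /d/ is a stop between vowels /a/ and /i/, so it spirantizes to the fricative [z]. /wevoxlokuadimtag/ → wevoxloxuazimtag.
Rule 2 (nasal place assimilation): /m/ precedes the alveolar consonant /t/, so it assimilates in place to [n]. /wevoxloxuazimtag/ → wevoxloxuazintag.
Rule 3 (final devoicing): /g/ is a voiced stop in word-final position, so it devoices to [k]. /wevoxloxuazintag/ → wevoxloxuazintak.

wevoxloxuazintak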